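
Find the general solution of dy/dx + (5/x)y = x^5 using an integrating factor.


P(x) = 5/x ⇒ μ = x^5.
(x^5 y)' = x^10 ⇒ x^5 y = x^11/(11) + C.
Solve for y: y = (1/11)x^6 + C/x^5.


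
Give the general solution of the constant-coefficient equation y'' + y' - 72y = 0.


Characteristic equation: r² + r - 72 = 0.
Factor: (r - 8)(r + 9) = 0 ⇒ r = 8, -9 (distinct real).
General solution: y = C₁e^(8x) + C₂e^(-9x).


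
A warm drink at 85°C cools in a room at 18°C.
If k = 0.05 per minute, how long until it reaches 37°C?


From T(t) = T_a + (T₀ - T_a)e^(-kt), set T(t) = 37:
(37 - 18) / (85 - 18) = e^(-0.05t), so t = -ln(0.284)/0.05 ≈ 25.2 minutes.


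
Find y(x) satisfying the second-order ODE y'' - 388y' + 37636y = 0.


Characteristic equation: r² - 388r + 37636 = 0, i.e. (r - 194)² = 0.
Repeated root r = 194; include an x factor for the second linearly independent solution.
General solution: y = (C₁ + C₂x)e^(194x).


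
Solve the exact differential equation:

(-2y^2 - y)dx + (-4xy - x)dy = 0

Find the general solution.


Check exactness: ∂M/∂y = -4y - 1 and ∂N/∂x = -4y - 1; equal, so the equation is exact.
Integrate M with respect to x (treating y as constant): ∫M dx = -2xy^2 - xy + h(y).
Differentiate w.r.t. y and set equal to N: all terms match, so h'(y) = 0 and h is a constant absorbed into C.
General solution: -2xy^2 - xy = C.


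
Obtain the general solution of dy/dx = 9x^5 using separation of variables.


Integrate both sides with respect to x: y = ∫ 9x^5 dx = (3/2)x^6 + C.


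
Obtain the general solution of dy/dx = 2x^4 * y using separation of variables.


Separate variables: dy/y = 2x^4 dx.
Integrate: ln|y| = (2/5)x^5 + C₀.
Exponentiate: y = Ce^((2/5)x^5).


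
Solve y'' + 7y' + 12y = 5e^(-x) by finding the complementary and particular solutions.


Characteristic roots of r² + 7r + 12 = 0 are -4, -3.
y_h = C₁e^(-4x) + C₂e^(-3x).
Forcing exponent -1 is not a characteristic root; try y_p = Ae^(-x).
Substitute: A·(1 + (7)·-1 + (12)) = A·6 = 5, so A = 5/6.
General solution: y = C₁e^(-4x) + C₂e^(-3x) + (5/6)e^(-x).


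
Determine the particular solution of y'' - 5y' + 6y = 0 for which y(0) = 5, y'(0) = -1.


Characteristic roots of r² - 5r + 6 = 0 are 2, 3.
General solution y = c₁ e^(2x) + c₂ e^(3x).
Apply y(0) = 5: c₁ + c₂ = 5. Apply y'(0) = -1: 2 c₁ + 3 c₂ = -1.
Solve: c₁ = 16, c₂ = -11.
Particular solution: y = 16e^(2x) - 11e^(3x).


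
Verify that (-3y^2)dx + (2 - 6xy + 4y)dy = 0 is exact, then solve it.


Check exactness: ∂M/∂y = -6y and ∂N/∂x = -6y; equal, so the equation is exact.
Integrate M with respect to x (treating y as constant): ∫M dx = -3xy^2 + h(y).
Differentiate w.r.t. y and set equal to N: the x-dependent terms already match, leaving h'(y) = 2 + 4y. Integrate: h(y) = 2y + 2y^2.
So F(x,y) = 2y - 3xy^2 + 2y^2.
General solution: 2y - 3xy^2 + 2y^2 = C.


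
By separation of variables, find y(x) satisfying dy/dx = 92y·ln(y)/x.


Separate: dy/[y ln(y)] = 92 dx/x.
Substitute u = ln(y): du/u = 92 dx/x.
Integrate: ln|ln(y)| = 92ln|x| + C₀, hence ln(y) = C·x^92.


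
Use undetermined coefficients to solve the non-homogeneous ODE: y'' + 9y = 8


Homogeneous part: r² + 9 = 0 ⇒ r = ±3i, so y_h = C₁cos(3x) + C₂sin(3x).
Try constant y_p = A; plug in: 9A = 8 ⇒ A = 8/9.
General solution: y = C₁cos(3x) + C₂sin(3x) + 8/9.


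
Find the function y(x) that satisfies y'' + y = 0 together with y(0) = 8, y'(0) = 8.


Characteristic roots of r² + 1 = 0 are ±1i, so y = C₁cos(x) + C₂sin(x).
Apply y(0) = 8: C₁ = 8. Differentiate and apply y'(0) = 8: 1·C₂ = 8, so C₂ = 8.
Particular solution: y = 8cos(x) + 8sin(x).


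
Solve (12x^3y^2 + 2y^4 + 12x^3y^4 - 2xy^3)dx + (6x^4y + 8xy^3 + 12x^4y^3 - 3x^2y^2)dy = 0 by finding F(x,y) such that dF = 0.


Check exactness: ∂M/∂y = 24x^3y + 8y^3 + 48x^3y^3 - 6xy^2 and ∂N/∂x = 24x^3y + 8y^3 + 48x^3y^3 - 6xy^2; equal, so the equation is exact.
Integrate M with respect to x (treating y as constant): ∫M dx = 3x^4y^2 + 2xy^4 + 3x^4y^4 - x^2y^3 + h(y).
Differentiate w.r.t. y and set equal to N: all terms match, so h'(y) = 0 and h is a constant absorbed into C.
General solution: 3x^4y^2 + 2xy^4 + 3x^4y^4 - x^2y^3 = C.


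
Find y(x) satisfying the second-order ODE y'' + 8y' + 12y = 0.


Characteristic equation: r² + 8r + 12 = 0.
Factor: (r + 6)(r + 2) = 0 ⇒ r = -6, -2 (distinct real).
General solution: y = C₁e^(-6x) + C₂e^(-2x).


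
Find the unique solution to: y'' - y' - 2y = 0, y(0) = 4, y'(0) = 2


Characteristic roots of r² - r - 2 = 0 are -1, 2.
General solution y = c₁ e^(-x) + c₂ e^(2x).
Apply y(0) = 4: c₁ + c₂ = 4. Apply y'(0) = 2: -1 c₁ + 2 c₂ = 2.
Solve: c₁ = 2, c₂ = 2.
Particular solution: y = 2e^(-x) + 2e^(2x).


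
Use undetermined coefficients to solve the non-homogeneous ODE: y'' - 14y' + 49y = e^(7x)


Characteristic polynomial (r - 7)² = 0; repeated root r = 7.
y_h = (C₁ + C₂x)e^(7x). Forcing matches the repeated root (resonance), so try y_p = Ax² e^(7x).
Substitute and solve for A: 2A = 1, so A = 1/2.
General solution: y = (C₁ + C₂x + (1/2)x²)e^(7x).


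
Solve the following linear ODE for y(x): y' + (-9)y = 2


P(x) = -9 ⇒ μ = e^(-9x).
(μ y)' = 2e^(-9x) ⇒ μ y = -(2/9)e^(-9x) + C.
Divide by μ: y = -2/9 + Ce^(9x).


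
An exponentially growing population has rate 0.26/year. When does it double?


Exponential growth: P(t) = P₀ e^(0.26t). Set P(t)/P₀ = 2: e^(0.26t) = 2.
Solve: t = ln(2)/0.26 ≈ 2.67 years.


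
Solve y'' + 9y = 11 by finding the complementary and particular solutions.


Homogeneous part: r² + 9 = 0 ⇒ r = ±3i, so y_h = C₁cos(3x) + C₂sin(3x).
Try constant y_p = A; plug in: 9A = 11 ⇒ A = 11/9.
General solution: y = C₁cos(3x) + C₂sin(3x) + 11/9.


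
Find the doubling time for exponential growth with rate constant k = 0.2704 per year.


Exponential growth: P(t) = P₀ e^(0.2704t). Set P(t)/P₀ = 2: e^(0.2704t) = 2.
Solve: t = ln(2)/0.2704 ≈ 2.56 years.


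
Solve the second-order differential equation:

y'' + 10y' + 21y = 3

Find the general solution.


Characteristic roots of r² + 10r + 21 = 0 are -7, -3.
y_h = C₁e^(-7x) + C₂e^(-3x).
Constant forcing; try y_p = A. Then 21A = 3 ⇒ A = 1/7.
General solution: y = C₁e^(-7x) + C₂e^(-3x) + 1/7.


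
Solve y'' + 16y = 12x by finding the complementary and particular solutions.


Homogeneous: r² + 16 = 0 ⇒ r = ±4i, y_h = C₁cos(4x) + C₂sin(4x).
Polynomial forcing; try y_p = Ax + B. Then y_p'' + 16 y_p = 16(Ax + B) = 12x, so B = 0 and A = 3/4.
General solution: y = C₁cos(4x) + C₂sin(4x) + (3/4)x.


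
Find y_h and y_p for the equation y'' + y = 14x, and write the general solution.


Homogeneous: r² + 1 = 0 ⇒ r = ±1i, y_h = C₁cos(x) + C₂sin(x).
Polynomial forcing; try y_p = Ax + B. Then y_p'' + 1 y_p = 1(Ax + B) = 14x, so B = 0 and A = 14.
General solution: y = C₁cos(x) + C₂sin(x) + 14x.


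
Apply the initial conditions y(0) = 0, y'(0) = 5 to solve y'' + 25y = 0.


Characteristic roots of r² + 25 = 0 are ±5i, so y = C₁cos(5x) + C₂sin(5x).
Apply y(0) = 0: C₁ = 0. Differentiate and apply y'(0) = 5: 5·C₂ = 5, so C₂ = 1.
Particular solution: y = sin(5x).


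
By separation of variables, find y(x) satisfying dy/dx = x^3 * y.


Separate variables: dy/y = x^3 dx.
Integrate: ln|y| = (1/4)x^4 + C₀.
Exponentiate: y = Ce^((1/4)x^4).


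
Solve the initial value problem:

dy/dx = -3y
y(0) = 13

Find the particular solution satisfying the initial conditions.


General solution of y' = -3y is y = Ce^(-3x).
Apply y(0) = 13: C = 13.
Particular solution: y = 13e^(-3x).


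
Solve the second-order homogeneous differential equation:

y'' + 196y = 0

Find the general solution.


Characteristic equation: r² + 196 = 0.
Discriminant is negative; roots r = 0 ± 14i (complex conjugate pair).
General solution uses e^(α x)(C₁ cos(β x) + C₂ sin(β x)): y = C₁cos(14x) + C₂sin(14x).


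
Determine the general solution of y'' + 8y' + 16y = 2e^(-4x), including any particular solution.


Characteristic polynomial (r + 4)² = 0; repeated root r = -4.
y_h = (C₁ + C₂x)e^(-4x). Forcing matches the repeated root (resonance), so try y_p = Ax² e^(-4x).
Substitute and solve for A: 2A = 2, so A = 1.
General solution: y = (C₁ + C₂x + x²)e^(-4x).


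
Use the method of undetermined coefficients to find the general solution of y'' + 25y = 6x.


Homogeneous: r² + 25 = 0 ⇒ r = ±5i, y_h = C₁cos(5x) + C₂sin(5x).
Polynomial forcing; try y_p = Ax + B. Then y_p'' + 25 y_p = 25(Ax + B) = 6x, so B = 0 and A = 6/25.
General solution: y = C₁cos(5x) + C₂sin(5x) + (6/25)x.


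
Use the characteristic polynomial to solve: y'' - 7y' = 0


Characteristic equation: r² - 7r = 0.
Factor: (r - 0)(r - 7) = 0 ⇒ r = 0, 7 (distinct real).
General solution: y = C₁ + C₂e^(7x).


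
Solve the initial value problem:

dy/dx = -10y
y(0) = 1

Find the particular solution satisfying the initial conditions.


General solution of y' = -10y is y = Ce^(-10x).
Apply y(0) = 1: C = 1.
Particular solution: y = e^(-10x).


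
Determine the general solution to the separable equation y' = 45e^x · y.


Separate variables: dy/y = 45e^x dx.
Integrate: ln|y| = 45e^x + C₀.
Exponentiate: y = Ce^(45e^x).


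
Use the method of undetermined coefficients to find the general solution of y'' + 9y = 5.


Homogeneous part: r² + 9 = 0 ⇒ r = ±3i, so y_h = C₁cos(3x) + C₂sin(3x).
Try constant y_p = A; plug in: 9A = 5 ⇒ A = 5/9.
General solution: y = C₁cos(3x) + C₂sin(3x) + 5/9.


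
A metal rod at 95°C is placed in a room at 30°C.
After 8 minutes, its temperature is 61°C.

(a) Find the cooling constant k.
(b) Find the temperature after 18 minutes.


Newton's law: T(t) = T_a + (T₀ - T_a)e^(-kt).
(a) Use T(8) = 61: (61 - 30)/(95 - 30) = e^(-k·8), so k = -ln(0.477)/8 ≈ 0.0926.
(b) Apply k to t = 18: T(18) = 30 + (65)e^(-1.666) ≈ 42.3°C.


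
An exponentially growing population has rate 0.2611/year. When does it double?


Exponential growth: P(t) = P₀ e^(0.2611t). Set P(t)/P₀ = 2: e^(0.2611t) = 2.
Solve: t = ln(2)/0.2611 ≈ 2.65 years.


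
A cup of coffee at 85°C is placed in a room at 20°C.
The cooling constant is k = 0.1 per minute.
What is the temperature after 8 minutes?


Newton's law: dT/dt = -k(T - T_a) has solution T(t) = T_a + (T₀ - T_a)e^(-kt).
Plug in T_a = 20, T₀ = 85, k = 0.1, t = 8: T(8) = 20 + (65)e^(-0.80) ≈ 49.2°C.


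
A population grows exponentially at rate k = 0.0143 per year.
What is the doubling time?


Exponential growth: P(t) = P₀ e^(0.0143t). Set P(t)/P₀ = 2: e^(0.0143t) = 2.
Solve: t = ln(2)/0.0143 ≈ 48.47 years.


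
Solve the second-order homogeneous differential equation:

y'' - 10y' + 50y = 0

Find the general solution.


Characteristic equation: r² - 10r + 50 = 0.
Discriminant is negative; roots r = 5 ± 5i (complex conjugate pair).
General solution uses e^(α x)(C₁ cos(β x) + C₂ sin(β x)): y = e^(5x)(C₁cos(5x) + C₂sin(5x)).


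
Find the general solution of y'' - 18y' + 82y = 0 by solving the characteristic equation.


Characteristic equation: r² - 18r + 82 = 0.
Discriminant is negative; roots r = 9 ± 1i (complex conjugate pair).
General solution uses e^(α x)(C₁ cos(β x) + C₂ sin(β x)): y = e^(9x)(C₁cos(x) + C₂sin(x)).


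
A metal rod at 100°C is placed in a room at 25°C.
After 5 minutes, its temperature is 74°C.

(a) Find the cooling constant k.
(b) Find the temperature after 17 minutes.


Newton's law: T(t) = T_a + (T₀ - T_a)e^(-kt).
(a) Use T(5) = 74: (74 - 25)/(100 - 25) = e^(-k·5), so k = -ln(0.653)/5 ≈ 0.0851.
(b) Apply k to t = 17: T(17) = 25 + (75)e^(-1.447) ≈ 42.6°C.


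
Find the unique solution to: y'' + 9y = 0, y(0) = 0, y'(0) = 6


Characteristic roots of r² + 9 = 0 are ±3i, so y = C₁cos(3x) + C₂sin(3x).
Apply y(0) = 0: C₁ = 0. Differentiate and apply y'(0) = 6: 3·C₂ = 6, so C₂ = 2.
Particular solution: y = 2sin(3x).


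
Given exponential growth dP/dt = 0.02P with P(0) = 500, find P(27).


The ODE dP/dt = 0.02P has solution P(t) = P(0)e^(0.02t).
Substitute P(0) = 500 and t = 27: P(27) = 500 e^(0.54) ≈ 858.


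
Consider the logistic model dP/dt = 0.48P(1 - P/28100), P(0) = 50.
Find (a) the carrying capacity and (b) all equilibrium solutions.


Logistic ODE dP/dt = 0.48P(1 - P/28100) has equilibria where dP/dt = 0, i.e. P = 0 or P = 28100.
The coefficient (1 - P/K) = 0 when P = K, identifying K = 28100 as the carrying capacity.
(a) K = 28100; (b) equilibria P = 0 and P = 28100.


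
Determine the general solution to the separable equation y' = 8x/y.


Separate variables: y dy = 8x dx.
Integrate both sides: y²/2 = 4x^2 + C₀.
Multiply by 2: y² = 8x^2 + C.


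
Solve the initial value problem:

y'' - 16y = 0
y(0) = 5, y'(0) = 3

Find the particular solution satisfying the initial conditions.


Characteristic roots of r² - 16 = 0 are -4, 4.
General solution y = c₁ e^(-4x) + c₂ e^(4x).
Apply y(0) = 5: c₁ + c₂ = 5. Apply y'(0) = 3: -4 c₁ + 4 c₂ = 3.
Solve: c₁ = 17/8, c₂ = 23/8.
Particular solution: y = (17/8)e^(-4x) + (23/8)e^(4x).


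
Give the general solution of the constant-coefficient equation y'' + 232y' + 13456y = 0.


Characteristic equation: r² + 232r + 13456 = 0, i.e. (r + 116)² = 0.
Repeated root r = -116; include an x factor for the second linearly independent solution.
General solution: y = (C₁ + C₂x)e^(-116x).


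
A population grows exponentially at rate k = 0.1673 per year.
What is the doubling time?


Exponential growth: P(t) = P₀ e^(0.1673t). Set P(t)/P₀ = 2: e^(0.1673t) = 2.
Solve: t = ln(2)/0.1673 ≈ 4.14 years.


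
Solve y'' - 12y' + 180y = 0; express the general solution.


Characteristic equation: r² - 12r + 180 = 0.
Discriminant is negative; roots r = 6 ± 12i (complex conjugate pair).
General solution uses e^(α x)(C₁ cos(β x) + C₂ sin(β x)): y = e^(6x)(C₁cos(12x) + C₂sin(12x)).


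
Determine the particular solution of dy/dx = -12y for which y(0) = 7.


General solution of y' = -12y is y = Ce^(-12x).
Apply y(0) = 7: C = 7.
Particular solution: y = 7e^(-12x).


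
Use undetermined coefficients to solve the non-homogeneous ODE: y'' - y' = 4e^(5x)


Characteristic roots of r² - r = 0 are 0, 1.
y_h = C₁ + C₂e^(x).
Forcing exponent 5 is not a characteristic root; try y_p = Ae^(5x).
Substitute: A·(25 + (-1)·5 + (0)) = A·20 = 4, so A = 1/5.
General solution: y = C₁ + C₂e^(x) + (1/5)e^(5x).


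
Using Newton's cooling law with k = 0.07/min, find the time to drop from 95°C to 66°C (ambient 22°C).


From T(t) = T_a + (T₀ - T_a)e^(-kt), set T(t) = 66:
(66 - 22) / (95 - 22) = e^(-0.07t), so t = -ln(0.603)/0.07 ≈ 7.2 minutes.


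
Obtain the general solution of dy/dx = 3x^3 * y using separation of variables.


Separate variables: dy/y = 3x^3 dx.
Integrate: ln|y| = (3/4)x^4 + C₀.
Exponentiate: y = Ce^((3/4)x^4).


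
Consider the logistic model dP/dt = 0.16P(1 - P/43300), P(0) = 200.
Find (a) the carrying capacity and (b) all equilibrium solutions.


Logistic ODE dP/dt = 0.16P(1 - P/43300) has equilibria where dP/dt = 0, i.e. P = 0 or P = 43300.
The coefficient (1 - P/K) = 0 when P = K, identifying K = 43300 as the carrying capacity.
(a) K = 43300; (b) equilibria P = 0 and P = 43300.


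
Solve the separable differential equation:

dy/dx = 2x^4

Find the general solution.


Integrate both sides with respect to x: y = ∫ 2x^4 dx = (2/5)x^5 + C.


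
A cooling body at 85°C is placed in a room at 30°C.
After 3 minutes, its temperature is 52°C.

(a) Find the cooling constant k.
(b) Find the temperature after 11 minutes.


Newton's law: T(t) = T_a + (T₀ - T_a)e^(-kt).
(a) Use T(3) = 52: (52 - 30)/(85 - 30) = e^(-k·3), so k = -ln(0.400)/3 ≈ 0.3054.
(b) Apply k to t = 11: T(11) = 30 + (55)e^(-3.360) ≈ 31.9°C.


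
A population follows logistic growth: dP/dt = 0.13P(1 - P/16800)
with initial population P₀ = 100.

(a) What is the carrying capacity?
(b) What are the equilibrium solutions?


Logistic ODE dP/dt = 0.13P(1 - P/16800) has equilibria where dP/dt = 0, i.e. P = 0 or P = 16800.
The coefficient (1 - P/K) = 0 when P = K, identifying K = 16800 as the carrying capacity.
(a) K = 16800; (b) equilibria P = 0 and P = 16800.


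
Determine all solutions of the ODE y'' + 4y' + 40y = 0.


Characteristic equation: r² + 4r + 40 = 0.
Discriminant is negative; roots r = -2 ± 6i (complex conjugate pair).
General solution uses e^(α x)(C₁ cos(β x) + C₂ sin(β x)): y = e^(-2x)(C₁cos(6x) + C₂sin(6x)).


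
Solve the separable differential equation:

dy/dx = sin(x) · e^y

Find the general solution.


Separate: e^(-y) dy = sin(x) dx.
Integrate: -e^(-y) = -cos(x) + C₀.
Rearrange: e^(-y) = cos(x) + C.


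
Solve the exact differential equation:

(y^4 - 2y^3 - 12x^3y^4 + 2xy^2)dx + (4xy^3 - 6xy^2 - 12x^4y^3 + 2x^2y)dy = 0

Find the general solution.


Check exactness: ∂M/∂y = 4y^3 - 6y^2 - 48x^3y^3 + 4xy and ∂N/∂x = 4y^3 - 6y^2 - 48x^3y^3 + 4xy; equal, so the equation is exact.
Integrate M with respect to x (treating y as constant): ∫M dx = xy^4 - 2xy^3 - 3x^4y^4 + x^2y^2 + h(y).
Differentiate w.r.t. y and set equal to N: all terms match, so h'(y) = 0 and h is a constant absorbed into C.
General solution: xy^4 - 2xy^3 - 3x^4y^4 + x^2y^2 = C.


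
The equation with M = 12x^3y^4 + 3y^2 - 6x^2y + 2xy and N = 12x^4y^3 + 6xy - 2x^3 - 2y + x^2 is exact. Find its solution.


Check exactness: ∂M/∂y = 48x^3y^3 + 6y - 6x^2 + 2x and ∂N/∂x = 48x^3y^3 + 6y - 6x^2 + 2x; equal, so the equation is exact.
Integrate M with respect to x (treating y as constant): ∫M dx = 3x^4y^4 + 3xy^2 - 2x^3y + x^2y + h(y).
Differentiate w.r.t. y and set equal to N: the x-dependent terms already match, leaving h'(y) = -2y. Integrate: h(y) = -y^2.
So F(x,y) = 3x^4y^4 + 3xy^2 - 2x^3y - y^2 + x^2y.
General solution: 3x^4y^4 + 3xy^2 - 2x^3y - y^2 + x^2y = C.


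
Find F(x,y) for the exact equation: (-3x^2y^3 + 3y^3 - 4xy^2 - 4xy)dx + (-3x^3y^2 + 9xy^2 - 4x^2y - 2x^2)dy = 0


Check exactness: ∂M/∂y = -9x^2y^2 + 9y^2 - 8xy - 4x and ∂N/∂x = -9x^2y^2 + 9y^2 - 8xy - 4x; equal, so the equation is exact.
Integrate M with respect to x (treating y as constant): ∫M dx = -x^3y^3 + 3xy^3 - 2x^2y^2 - 2x^2y + h(y).
Differentiate w.r.t. y and set equal to N: all terms match, so h'(y) = 0 and h is a constant absorbed into C.
General solution: -x^3y^3 + 3xy^3 - 2x^2y^2 - 2x^2y = C.


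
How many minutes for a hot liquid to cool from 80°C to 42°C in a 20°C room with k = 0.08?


From T(t) = T_a + (T₀ - T_a)e^(-kt), set T(t) = 42:
(42 - 20) / (80 - 20) = e^(-0.08t), so t = -ln(0.367)/0.08 ≈ 12.5 minutes.


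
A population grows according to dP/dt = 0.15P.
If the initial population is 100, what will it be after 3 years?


The ODE dP/dt = 0.15P has solution P(t) = P(0)e^(0.15t).
Substitute P(0) = 100 and t = 3: P(3) = 100 e^(0.45) ≈ 157.


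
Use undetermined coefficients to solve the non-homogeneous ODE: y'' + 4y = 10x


Homogeneous: r² + 4 = 0 ⇒ r = ±2i, y_h = C₁cos(2x) + C₂sin(2x).
Polynomial forcing; try y_p = Ax + B. Then y_p'' + 4 y_p = 4(Ax + B) = 10x, so B = 0 and A = 5/2.
General solution: y = C₁cos(2x) + C₂sin(2x) + (5/2)x.


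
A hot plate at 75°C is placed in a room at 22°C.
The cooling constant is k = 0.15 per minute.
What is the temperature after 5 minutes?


Newton's law: dT/dt = -k(T - T_a) has solution T(t) = T_a + (T₀ - T_a)e^(-kt).
Plug in T_a = 22, T₀ = 75, k = 0.15, t = 5: T(5) = 22 + (53)e^(-0.75) ≈ 47.0°C.


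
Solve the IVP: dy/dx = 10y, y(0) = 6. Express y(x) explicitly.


General solution of y' = 10y is y = Ce^(10x).
Apply y(0) = 6: C = 6.
Particular solution: y = 6e^(10x).


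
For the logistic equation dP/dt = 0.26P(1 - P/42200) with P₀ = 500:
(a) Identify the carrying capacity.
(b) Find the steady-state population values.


Logistic ODE dP/dt = 0.26P(1 - P/42200) has equilibria where dP/dt = 0, i.e. P = 0 or P = 42200.
The coefficient (1 - P/K) = 0 when P = K, identifying K = 42200 as the carrying capacity.
(a) K = 42200; (b) equilibria P = 0 and P = 42200.


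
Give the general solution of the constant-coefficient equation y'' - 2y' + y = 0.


Characteristic equation: r² - 2r + 1 = 0, i.e. (r - 1)² = 0.
Repeated root r = 1; include an x factor for the second linearly independent solution.
General solution: y = (C₁ + C₂x)e^(x).


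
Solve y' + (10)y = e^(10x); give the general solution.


P(x) = 10 ⇒ μ = e^(10x).
(μ y)' = e^(20x) ⇒ μ y = e^(20x)/20 + C.
Divide by μ: y = (1/20)e^(10x) + Ce^(-10x).


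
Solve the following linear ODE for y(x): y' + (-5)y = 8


P(x) = -5 ⇒ μ = e^(-5x).
(μ y)' = 8e^(-5x) ⇒ μ y = -(8/5)e^(-5x) + C.
Divide by μ: y = -8/5 + Ce^(5x).


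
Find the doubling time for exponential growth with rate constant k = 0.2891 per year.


Exponential growth: P(t) = P₀ e^(0.2891t). Set P(t)/P₀ = 2: e^(0.2891t) = 2.
Solve: t = ln(2)/0.2891 ≈ 2.40 years.


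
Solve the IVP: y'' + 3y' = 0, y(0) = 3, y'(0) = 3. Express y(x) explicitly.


Characteristic roots of r² + 3r = 0 are 0, -3.
General solution y = c₁ + c₂ e^(-3x).
Apply y(0) = 3: c₁ + c₂ = 3. Apply y'(0) = 3: 0 c₁ - 3 c₂ = 3.
Solve: c₁ = 4, c₂ = -1.
Particular solution: y = 4 - e^(-3x).


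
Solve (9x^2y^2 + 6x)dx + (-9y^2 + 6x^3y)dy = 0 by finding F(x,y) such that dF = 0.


Check exactness: ∂M/∂y = 18x^2y and ∂N/∂x = 18x^2y; equal, so the equation is exact.
Integrate M with respect to x (treating y as constant): ∫M dx = 3x^3y^2 + 3x^2 + h(y).
Differentiate w.r.t. y and set equal to N: the x-dependent terms already match, leaving h'(y) = -9y^2. Integrate: h(y) = -3y^3.
So F(x,y) = -3y^3 + 3x^3y^2 + 3x^2.
General solution: -3y^3 + 3x^3y^2 + 3x^2 = C.


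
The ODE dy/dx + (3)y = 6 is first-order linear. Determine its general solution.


P(x) = 3, Q(x) = 6; integrating factor μ = e^(3x).
(μ y)' = 6e^(3x) ⇒ μ y = 2e^(3x) + C.
Divide by μ: y = 2 + Ce^(-3x).


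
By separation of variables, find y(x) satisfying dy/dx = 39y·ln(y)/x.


Separate: dy/[y ln(y)] = 39 dx/x.
Substitute u = ln(y): du/u = 39 dx/x.
Integrate: ln|ln(y)| = 39ln|x| + C₀, hence ln(y) = C·x^39.


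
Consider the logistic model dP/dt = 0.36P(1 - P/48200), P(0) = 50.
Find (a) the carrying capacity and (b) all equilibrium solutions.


Logistic ODE dP/dt = 0.36P(1 - P/48200) has equilibria where dP/dt = 0, i.e. P = 0 or P = 48200.
The coefficient (1 - P/K) = 0 when P = K, identifying K = 48200 as the carrying capacity.
(a) K = 48200; (b) equilibria P = 0 and P = 48200.


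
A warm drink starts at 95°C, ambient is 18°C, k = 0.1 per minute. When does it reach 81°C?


From T(t) = T_a + (T₀ - T_a)e^(-kt), set T(t) = 81:
(81 - 18) / (95 - 18) = e^(-0.1t), so t = -ln(0.818)/0.1 ≈ 2.0 minutes.


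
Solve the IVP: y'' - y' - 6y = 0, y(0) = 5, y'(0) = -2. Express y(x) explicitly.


Characteristic roots of r² - r - 6 = 0 are 3, -2.
General solution y = c₁ e^(3x) + c₂ e^(-2x).
Apply y(0) = 5: c₁ + c₂ = 5. Apply y'(0) = -2: 3 c₁ - 2 c₂ = -2.
Solve: c₁ = 8/5, c₂ = 17/5.
Particular solution: y = (8/5)e^(3x) + (17/5)e^(-2x).


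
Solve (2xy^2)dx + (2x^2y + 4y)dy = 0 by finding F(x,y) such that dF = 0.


Check exactness: ∂M/∂y = 4xy and ∂N/∂x = 4xy; equal, so the equation is exact.
Integrate M with respect to x (treating y as constant): ∫M dx = x^2y^2 + h(y).
Differentiate w.r.t. y and set equal to N: the x-dependent terms already match, leaving h'(y) = 4y. Integrate: h(y) = 2y^2.
So F(x,y) = x^2y^2 + 2y^2.
General solution: x^2y^2 + 2y^2 = C.


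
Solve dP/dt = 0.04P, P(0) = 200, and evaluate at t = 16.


The ODE dP/dt = 0.04P has solution P(t) = P(0)e^(0.04t).
Substitute P(0) = 200 and t = 16: P(16) = 200 e^(0.64) ≈ 379.


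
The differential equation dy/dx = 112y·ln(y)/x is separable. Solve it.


Separate: dy/[y ln(y)] = 112 dx/x.
Substitute u = ln(y): du/u = 112 dx/x.
Integrate: ln|ln(y)| = 112ln|x| + C₀, hence ln(y) = C·x^112.


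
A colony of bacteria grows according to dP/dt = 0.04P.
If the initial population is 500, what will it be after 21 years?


The ODE dP/dt = 0.04P has solution P(t) = P(0)e^(0.04t).
Substitute P(0) = 500 and t = 21: P(21) = 500 e^(0.84) ≈ 1158.


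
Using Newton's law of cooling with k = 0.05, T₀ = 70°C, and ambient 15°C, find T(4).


Newton's law: dT/dt = -k(T - T_a) has solution T(t) = T_a + (T₀ - T_a)e^(-kt).
Plug in T_a = 15, T₀ = 70, k = 0.05, t = 4: T(4) = 15 + (55)e^(-0.20) ≈ 60.0°C.


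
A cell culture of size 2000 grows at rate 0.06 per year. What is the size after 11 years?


The ODE dP/dt = 0.06P has solution P(t) = P(0)e^(0.06t).
Substitute P(0) = 2000 and t = 11: P(11) = 2000 e^(0.66) ≈ 3870.


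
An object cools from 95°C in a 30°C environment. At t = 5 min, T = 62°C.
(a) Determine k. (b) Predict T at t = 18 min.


Newton's law: T(t) = T_a + (T₀ - T_a)e^(-kt).
(a) Use T(5) = 62: (62 - 30)/(95 - 30) = e^(-k·5), so k = -ln(0.492)/5 ≈ 0.1417.
(b) Apply k to t = 18: T(18) = 30 + (65)e^(-2.551) ≈ 35.1°C.


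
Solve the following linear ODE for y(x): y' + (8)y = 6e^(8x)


P(x) = 8 ⇒ μ = e^(8x).
(μ y)' = 6e^(16x) ⇒ μ y = (6/16)e^(16x) + C.
Divide by μ: y = (3/8)e^(8x) + Ce^(-8x).


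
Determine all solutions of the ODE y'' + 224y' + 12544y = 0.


Characteristic equation: r² + 224r + 12544 = 0, i.e. (r + 112)² = 0.
Repeated root r = -112; include an x factor for the second linearly independent solution.
General solution: y = (C₁ + C₂x)e^(-112x).


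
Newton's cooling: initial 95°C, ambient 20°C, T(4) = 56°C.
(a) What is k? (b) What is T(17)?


Newton's law: T(t) = T_a + (T₀ - T_a)e^(-kt).
(a) Use T(4) = 56: (56 - 20)/(95 - 20) = e^(-k·4), so k = -ln(0.480)/4 ≈ 0.1835.
(b) Apply k to t = 17: T(17) = 20 + (75)e^(-3.119) ≈ 23.3°C.


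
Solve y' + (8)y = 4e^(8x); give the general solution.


P(x) = 8 ⇒ μ = e^(8x).
(μ y)' = 4e^(16x) ⇒ μ y = (4/16)e^(16x) + C.
Divide by μ: y = (1/4)e^(8x) + Ce^(-8x).


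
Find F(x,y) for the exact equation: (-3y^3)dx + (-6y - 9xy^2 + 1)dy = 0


Check exactness: ∂M/∂y = -9y^2 and ∂N/∂x = -9y^2; equal, so the equation is exact.
Integrate M with respect to x (treating y as constant): ∫M dx = -3xy^3 + h(y).
Differentiate w.r.t. y and set equal to N: the x-dependent terms already match, leaving h'(y) = -6y + 1. Integrate: h(y) = -3y^2 + y.
So F(x,y) = -3y^2 - 3xy^3 + y.
General solution: -3y^2 - 3xy^3 + y = C.


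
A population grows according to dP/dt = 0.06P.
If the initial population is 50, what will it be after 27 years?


The ODE dP/dt = 0.06P has solution P(t) = P(0)e^(0.06t).
Substitute P(0) = 50 and t = 27: P(27) = 50 e^(1.62) ≈ 253.


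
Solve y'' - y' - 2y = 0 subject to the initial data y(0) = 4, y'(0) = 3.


Characteristic roots of r² - r - 2 = 0 are -1, 2.
General solution y = c₁ e^(-x) + c₂ e^(2x).
Apply y(0) = 4: c₁ + c₂ = 4. Apply y'(0) = 3: -1 c₁ + 2 c₂ = 3.
Solve: c₁ = 5/3, c₂ = 7/3.
Particular solution: y = (5/3)e^(-x) + (7/3)e^(2x).


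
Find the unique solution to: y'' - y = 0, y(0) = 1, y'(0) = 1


Characteristic roots of r² - 1 = 0 are -1, 1.
General solution y = c₁ e^(-x) + c₂ e^(x).
Apply y(0) = 1: c₁ + c₂ = 1. Apply y'(0) = 1: -1 c₁ + 1 c₂ = 1.
Solve: c₁ = 0, c₂ = 1.
Particular solution: y = 0e^(-x) + e^(x).


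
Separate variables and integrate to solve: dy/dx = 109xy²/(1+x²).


Separate: dy/y² = 109x/(1+x²) dx.
Integrate LHS: ∫ dy/y² = -1/y.
Integrate RHS via u = 1+x²: (109/2)ln(1+x²) + C.
Result: -1/y = (109/2)ln(1+x²) + C.


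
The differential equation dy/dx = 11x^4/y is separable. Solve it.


Separate variables: y dy = 11x^4 dx.
Integrate both sides: y²/2 = (11/5)x^5 + C₀.
Multiply by 2: y² = (22/5)x^5 + C.


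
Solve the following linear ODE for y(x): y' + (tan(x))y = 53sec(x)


P(x) = tan(x) ⇒ μ = e^(∫tan(x)dx) = sec(x).
(sec(x) y)' = 53sec²(x) ⇒ sec(x) y = 53tan(x) + C.
Multiply by cos(x): y = 53sin(x) + C·cos(x).


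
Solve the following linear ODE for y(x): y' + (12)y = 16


P(x) = 12, Q(x) = 16; integrating factor μ = e^(12x).
(μ y)' = 16e^(12x) ⇒ μ y = (4/3)e^(12x) + C.
Divide by μ: y = 4/3 + Ce^(-12x).


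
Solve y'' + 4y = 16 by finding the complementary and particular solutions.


Homogeneous part: r² + 4 = 0 ⇒ r = ±2i, so y_h = C₁cos(2x) + C₂sin(2x).
Try constant y_p = A; plug in: 4A = 16 ⇒ A = 4.
General solution: y = C₁cos(2x) + C₂sin(2x) + 4.


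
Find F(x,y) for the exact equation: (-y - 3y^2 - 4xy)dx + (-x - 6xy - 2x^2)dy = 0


Check exactness: ∂M/∂y = -1 - 6y - 4x and ∂N/∂x = -1 - 6y - 4x; equal, so the equation is exact.
Integrate M with respect to x (treating y as constant): ∫M dx = -xy - 3xy^2 - 2x^2y + h(y).
Differentiate w.r.t. y and set equal to N: all terms match, so h'(y) = 0 and h is a constant absorbed into C.
General solution: -xy - 3xy^2 - 2x^2y = C.


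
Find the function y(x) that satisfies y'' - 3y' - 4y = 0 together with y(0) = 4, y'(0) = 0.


Characteristic roots of r² - 3r - 4 = 0 are -1, 4.
General solution y = c₁ e^(-x) + c₂ e^(4x).
Apply y(0) = 4: c₁ + c₂ = 4. Apply y'(0) = 0: -1 c₁ + 4 c₂ = 0.
Solve: c₁ = 16/5, c₂ = 4/5.
Particular solution: y = (16/5)e^(-x) + (4/5)e^(4x).


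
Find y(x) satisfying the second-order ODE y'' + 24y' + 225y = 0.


Characteristic equation: r² + 24r + 225 = 0.
Discriminant is negative; roots r = -12 ± 9i (complex conjugate pair).
General solution uses e^(α x)(C₁ cos(β x) + C₂ sin(β x)): y = e^(-12x)(C₁cos(9x) + C₂sin(9x)).


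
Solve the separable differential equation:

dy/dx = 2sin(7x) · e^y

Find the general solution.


Separate: e^(-y) dy = 2sin(7x) dx.
Integrate: -e^(-y) = -(2/7)cos(7x) + C₀.
Rearrange: e^(-y) = (2/7)cos(7x) + C.


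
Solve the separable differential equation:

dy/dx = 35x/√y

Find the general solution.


Separate: √y dy = 35x dx.
Integrate: (2/3)y^(3/2) = (35/2)x² + C.


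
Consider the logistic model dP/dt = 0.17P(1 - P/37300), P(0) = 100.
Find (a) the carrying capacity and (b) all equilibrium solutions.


Logistic ODE dP/dt = 0.17P(1 - P/37300) has equilibria where dP/dt = 0, i.e. P = 0 or P = 37300.
The coefficient (1 - P/K) = 0 when P = K, identifying K = 37300 as the carrying capacity.
(a) K = 37300; (b) equilibria P = 0 and P = 37300.


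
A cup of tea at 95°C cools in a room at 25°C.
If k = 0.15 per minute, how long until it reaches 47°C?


From T(t) = T_a + (T₀ - T_a)e^(-kt), set T(t) = 47:
(47 - 25) / (95 - 25) = e^(-0.15t), so t = -ln(0.314)/0.15 ≈ 7.7 minutes.


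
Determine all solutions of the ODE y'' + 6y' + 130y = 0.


Characteristic equation: r² + 6r + 130 = 0.
Discriminant is negative; roots r = -3 ± 11i (complex conjugate pair).
General solution uses e^(α x)(C₁ cos(β x) + C₂ sin(β x)): y = e^(-3x)(C₁cos(11x) + C₂sin(11x)).


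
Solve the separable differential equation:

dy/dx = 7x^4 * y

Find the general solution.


Separate variables: dy/y = 7x^4 dx.
Integrate: ln|y| = (7/5)x^5 + C₀.
Exponentiate: y = Ce^((7/5)x^5).


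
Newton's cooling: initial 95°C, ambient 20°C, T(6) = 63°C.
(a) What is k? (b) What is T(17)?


Newton's law: T(t) = T_a + (T₀ - T_a)e^(-kt).
(a) Use T(6) = 63: (63 - 20)/(95 - 20) = e^(-k·6), so k = -ln(0.573)/6 ≈ 0.0927.
(b) Apply k to t = 17: T(17) = 20 + (75)e^(-1.576) ≈ 35.5°C.


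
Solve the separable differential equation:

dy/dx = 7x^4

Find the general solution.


Integrate both sides with respect to x: y = ∫ 7x^4 dx = (7/5)x^5 + C.


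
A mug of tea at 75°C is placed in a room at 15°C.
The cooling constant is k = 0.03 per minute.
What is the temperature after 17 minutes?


Newton's law: dT/dt = -k(T - T_a) has solution T(t) = T_a + (T₀ - T_a)e^(-kt).
Plug in T_a = 15, T₀ = 75, k = 0.03, t = 17: T(17) = 15 + (60)e^(-0.51) ≈ 51.0°C.


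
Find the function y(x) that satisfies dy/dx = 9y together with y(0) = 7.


General solution of y' = 9y is y = Ce^(9x).
Apply y(0) = 7: C = 7.
Particular solution: y = 7e^(9x).


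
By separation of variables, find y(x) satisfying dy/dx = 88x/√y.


Separate: √y dy = 88x dx.
Integrate: (2/3)y^(3/2) = 44x² + C.


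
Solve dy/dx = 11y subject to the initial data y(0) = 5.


General solution of y' = 11y is y = Ce^(11x).
Apply y(0) = 5: C = 5.
Particular solution: y = 5e^(11x).


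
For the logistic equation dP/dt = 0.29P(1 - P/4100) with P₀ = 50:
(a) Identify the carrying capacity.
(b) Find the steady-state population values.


Logistic ODE dP/dt = 0.29P(1 - P/4100) has equilibria where dP/dt = 0, i.e. P = 0 or P = 4100.
The coefficient (1 - P/K) = 0 when P = K, identifying K = 4100 as the carrying capacity.
(a) K = 4100; (b) equilibria P = 0 and P = 4100.


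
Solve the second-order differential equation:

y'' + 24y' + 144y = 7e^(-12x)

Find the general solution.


Characteristic polynomial (r + 12)² = 0; repeated root r = -12.
y_h = (C₁ + C₂x)e^(-12x). Forcing matches the repeated root (resonance), so try y_p = Ax² e^(-12x).
Substitute and solve for A: 2A = 7, so A = 7/2.
General solution: y = (C₁ + C₂x + (7/2)x²)e^(-12x).


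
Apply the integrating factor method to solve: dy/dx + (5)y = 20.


P(x) = 5, Q(x) = 20; integrating factor μ = e^(5x).
(μ y)' = 20e^(5x) ⇒ μ y = 4e^(5x) + C.
Divide by μ: y = 4 + Ce^(-5x).


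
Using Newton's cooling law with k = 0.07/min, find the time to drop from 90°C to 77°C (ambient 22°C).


From T(t) = T_a + (T₀ - T_a)e^(-kt), set T(t) = 77:
(77 - 22) / (90 - 22) = e^(-0.07t), so t = -ln(0.809)/0.07 ≈ 3.0 minutes.


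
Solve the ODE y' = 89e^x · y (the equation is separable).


Separate variables: dy/y = 89e^x dx.
Integrate: ln|y| = 89e^x + C₀.
Exponentiate: y = Ce^(89e^x).


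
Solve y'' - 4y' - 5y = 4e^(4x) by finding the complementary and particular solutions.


Characteristic roots of r² - 4r - 5 = 0 are 5, -1.
y_h = C₁e^(5x) + C₂e^(-x).
Forcing exponent 4 is not a characteristic root; try y_p = Ae^(4x).
Substitute: A·(16 + (-4)·4 + (-5)) = A·-5 = 4, so A = -4/5.
General solution: y = C₁e^(5x) + C₂e^(-x) - (4/5)e^(4x).


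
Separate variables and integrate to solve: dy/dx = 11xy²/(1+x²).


Separate: dy/y² = 11x/(1+x²) dx.
Integrate LHS: ∫ dy/y² = -1/y.
Integrate RHS via u = 1+x²: (11/2)ln(1+x²) + C.
Result: -1/y = (11/2)ln(1+x²) + C.


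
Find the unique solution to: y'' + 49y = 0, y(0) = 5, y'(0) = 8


Characteristic roots of r² + 49 = 0 are ±7i, so y = C₁cos(7x) + C₂sin(7x).
Apply y(0) = 5: C₁ = 5. Differentiate and apply y'(0) = 8: 7·C₂ = 8, so C₂ = 8/7.
Particular solution: y = 5cos(7x) + (8/7)sin(7x).


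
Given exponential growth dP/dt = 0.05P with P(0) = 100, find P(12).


The ODE dP/dt = 0.05P has solution P(t) = P(0)e^(0.05t).
Substitute P(0) = 100 and t = 12: P(12) = 100 e^(0.60) ≈ 182.


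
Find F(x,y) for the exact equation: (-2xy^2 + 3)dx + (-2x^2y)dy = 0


Check exactness: ∂M/∂y = -4xy and ∂N/∂x = -4xy; equal, so the equation is exact.
Integrate M with respect to x (treating y as constant): ∫M dx = -x^2y^2 + 3x + h(y).
Differentiate w.r.t. y and set equal to N: all terms match, so h'(y) = 0 and h is a constant absorbed into C.
General solution: -x^2y^2 + 3x = C.


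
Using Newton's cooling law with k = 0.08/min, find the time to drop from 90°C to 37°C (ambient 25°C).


From T(t) = T_a + (T₀ - T_a)e^(-kt), set T(t) = 37:
(37 - 25) / (90 - 25) = e^(-0.08t), so t = -ln(0.185)/0.08 ≈ 21.1 minutes.


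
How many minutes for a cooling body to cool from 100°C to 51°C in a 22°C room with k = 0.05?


From T(t) = T_a + (T₀ - T_a)e^(-kt), set T(t) = 51:
(51 - 22) / (100 - 22) = e^(-0.05t), so t = -ln(0.372)/0.05 ≈ 19.8 minutes.


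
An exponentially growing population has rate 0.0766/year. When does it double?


Exponential growth: P(t) = P₀ e^(0.0766t). Set P(t)/P₀ = 2: e^(0.0766t) = 2.
Solve: t = ln(2)/0.0766 ≈ 9.05 years.


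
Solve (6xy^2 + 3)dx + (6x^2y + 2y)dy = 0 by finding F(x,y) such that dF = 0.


Check exactness: ∂M/∂y = 12xy and ∂N/∂x = 12xy; equal, so the equation is exact.
Integrate M with respect to x (treating y as constant): ∫M dx = 3x^2y^2 + 3x + h(y).
Differentiate w.r.t. y and set equal to N: the x-dependent terms already match, leaving h'(y) = 2y. Integrate: h(y) = y^2.
So F(x,y) = 3x^2y^2 + y^2 + 3x.
General solution: 3x^2y^2 + y^2 + 3x = C.


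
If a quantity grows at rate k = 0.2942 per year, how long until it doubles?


Exponential growth: P(t) = P₀ e^(0.2942t). Set P(t)/P₀ = 2: e^(0.2942t) = 2.
Solve: t = ln(2)/0.2942 ≈ 2.36 years.


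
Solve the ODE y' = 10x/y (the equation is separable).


Separate variables: y dy = 10x dx.
Integrate both sides: y²/2 = 5x^2 + C₀.
Multiply by 2: y² = 10x^2 + C.


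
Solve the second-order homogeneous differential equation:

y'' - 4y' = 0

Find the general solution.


Characteristic equation: r² - 4r = 0.
Factor: (r - 0)(r - 4) = 0 ⇒ r = 0, 4 (distinct real).
General solution: y = C₁ + C₂e^(4x).


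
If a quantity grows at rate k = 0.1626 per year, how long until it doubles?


Exponential growth: P(t) = P₀ e^(0.1626t). Set P(t)/P₀ = 2: e^(0.1626t) = 2.
Solve: t = ln(2)/0.1626 ≈ 4.26 years.


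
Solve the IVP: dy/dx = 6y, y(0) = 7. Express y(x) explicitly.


General solution of y' = 6y is y = Ce^(6x).
Apply y(0) = 7: C = 7.
Particular solution: y = 7e^(6x).


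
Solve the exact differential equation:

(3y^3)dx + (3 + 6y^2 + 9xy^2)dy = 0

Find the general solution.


Check exactness: ∂M/∂y = 9y^2 and ∂N/∂x = 9y^2; equal, so the equation is exact.
Integrate M with respect to x (treating y as constant): ∫M dx = 3xy^3 + h(y).
Differentiate w.r.t. y and set equal to N: the x-dependent terms already match, leaving h'(y) = 3 + 6y^2. Integrate: h(y) = 3y + 2y^3.
So F(x,y) = 3y + 2y^3 + 3xy^3.
General solution: 3y + 2y^3 + 3xy^3 = C.


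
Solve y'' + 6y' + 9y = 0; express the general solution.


Characteristic equation: r² + 6r + 9 = 0, i.e. (r + 3)² = 0.
Repeated root r = -3; include an x factor for the second linearly independent solution.
General solution: y = (C₁ + C₂x)e^(-3x).


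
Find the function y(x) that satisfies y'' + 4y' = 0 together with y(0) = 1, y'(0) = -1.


Characteristic roots of r² + 4r = 0 are 0, -4.
General solution y = c₁ + c₂ e^(-4x).
Apply y(0) = 1: c₁ + c₂ = 1. Apply y'(0) = -1: 0 c₁ - 4 c₂ = -1.
Solve: c₁ = 3/4, c₂ = 1/4.
Particular solution: y = 3/4 + (1/4)e^(-4x).


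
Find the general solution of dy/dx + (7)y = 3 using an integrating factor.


P(x) = 7, Q(x) = 3; integrating factor μ = e^(7x).
(μ y)' = 3e^(7x) ⇒ μ y = (3/7)e^(7x) + C.
Divide by μ: y = 3/7 + Ce^(-7x).


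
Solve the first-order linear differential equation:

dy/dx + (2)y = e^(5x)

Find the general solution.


P(x) = 2 ⇒ μ = e^(2x).
(μ y)' = e^(7x) ⇒ μ y = e^(7x)/7 + C.
Divide by μ: y = (1/7)e^(5x) + Ce^(-2x).


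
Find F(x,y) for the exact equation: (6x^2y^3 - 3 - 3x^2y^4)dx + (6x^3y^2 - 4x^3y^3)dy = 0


Check exactness: ∂M/∂y = 18x^2y^2 - 12x^2y^3 and ∂N/∂x = 18x^2y^2 - 12x^2y^3; equal, so the equation is exact.
Integrate M with respect to x (treating y as constant): ∫M dx = 2x^3y^3 - 3x - x^3y^4 + h(y).
Differentiate w.r.t. y and set equal to N: all terms match, so h'(y) = 0 and h is a constant absorbed into C.
General solution: 2x^3y^3 - 3x - x^3y^4 = C.
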